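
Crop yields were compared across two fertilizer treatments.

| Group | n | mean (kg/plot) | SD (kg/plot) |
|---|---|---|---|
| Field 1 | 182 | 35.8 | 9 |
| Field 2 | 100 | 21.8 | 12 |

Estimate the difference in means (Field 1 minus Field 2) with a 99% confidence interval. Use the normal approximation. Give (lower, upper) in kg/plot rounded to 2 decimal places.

(10.46, 17.54)

SE₁ = s₁/√n₁ = 9/√182 = 0.6671; SE₂ = 12/√100 = 1.2000.
Independent samples, unequal variances: SE_diff = √(SE₁² + SE₂²) = √(0.44502241 + 1.44) = 1.3730.
z* = 2.576, so margin of error = 2.576 × 1.3730 = 3.5368.
Difference in means = 35.8 − 21.8 = 14.0000.
14.0000 ± 3.5368 → (10.46, 17.54).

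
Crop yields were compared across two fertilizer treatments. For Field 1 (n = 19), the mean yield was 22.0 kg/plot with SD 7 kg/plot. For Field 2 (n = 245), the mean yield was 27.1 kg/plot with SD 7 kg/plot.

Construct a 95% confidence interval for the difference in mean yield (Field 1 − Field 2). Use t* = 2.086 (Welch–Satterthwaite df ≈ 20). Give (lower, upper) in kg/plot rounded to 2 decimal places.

(-8.58, -1.62)

Standard errors of each mean: 7/√19 = 1.6059 and 7/√245 = 0.4472.
SE(x̄₁ − x̄₂) = √(1.6059² + 0.4472²) = 1.6670 for independent samples with unequal variances.
With t* = 2.086, the margin is 2.086 × 1.6670 = 3.4774.
x̄₁ − x̄₂ = 22.0 − 27.1 = -5.1000; the interval is -5.1000 ± 3.4774 = (-8.58, -1.62).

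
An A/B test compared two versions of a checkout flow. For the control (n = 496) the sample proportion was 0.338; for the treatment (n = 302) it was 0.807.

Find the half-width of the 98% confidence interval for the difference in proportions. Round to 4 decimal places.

The two standard errors are √(0.3380×0.6620/496) = 0.02124 and √(0.8070×0.1930/302) = 0.02271.
Because the samples are independent, SE_diff = √(0.02124² + 0.02271²) = 0.03109.
Using z* = 2.326 for 98%, ME = 2.326 × 0.03109 = 0.07232.

0.0723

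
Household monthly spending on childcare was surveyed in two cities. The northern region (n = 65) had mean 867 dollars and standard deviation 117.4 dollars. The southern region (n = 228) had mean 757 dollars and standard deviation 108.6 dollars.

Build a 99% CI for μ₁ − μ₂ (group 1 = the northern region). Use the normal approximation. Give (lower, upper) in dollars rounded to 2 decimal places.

(68.16, 151.84)

Standard errors of each mean: 117.4/√65 = 14.5617 and 108.6/√228 = 7.1922.
SE(x̄₁ − x̄₂) = √(14.5617² + 7.1922²) = 16.2410 for independent samples with unequal variances.
With z* = 2.576, the margin is 2.576 × 16.2410 = 41.8368.
x̄₁ − x̄₂ = 867 − 757 = 110.0000; the interval is 110.0000 ± 41.8368 = (68.16, 151.84).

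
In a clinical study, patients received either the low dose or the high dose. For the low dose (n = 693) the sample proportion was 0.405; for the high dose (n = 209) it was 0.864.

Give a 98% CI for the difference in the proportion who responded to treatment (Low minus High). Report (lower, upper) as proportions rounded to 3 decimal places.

(-0.529, -0.389)

The two standard errors are √(0.4050×0.5950/693) = 0.01865 and √(0.8640×0.1360/209) = 0.02371.
Because the samples are independent, SE_diff = √(0.01865² + 0.02371²) = 0.03017.
Using z* = 2.326 for 98%, ME = 2.326 × 0.03017 = 0.07018.
p̂₁ − p̂₂ = -0.4590; interval -0.4590 ± 0.07018 gives (-0.529, -0.389).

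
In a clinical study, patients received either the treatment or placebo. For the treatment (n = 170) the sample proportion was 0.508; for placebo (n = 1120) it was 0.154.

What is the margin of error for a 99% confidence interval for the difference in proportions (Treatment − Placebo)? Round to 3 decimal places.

SE₁ = √(p̂₁(1−p̂₁)/n₁) = √(0.5080·0.4920/170) = 0.03834; SE₂ = √(0.1540·0.8460/1120) = 0.01079.
Independent samples: SE of the difference = √(SE₁² + SE₂²) = √(0.0014699556 + 0.0001164241) = 0.03983.
z* for 99% confidence is 2.576, so the margin of error is 2.576 × 0.03983 = 0.10260.

0.103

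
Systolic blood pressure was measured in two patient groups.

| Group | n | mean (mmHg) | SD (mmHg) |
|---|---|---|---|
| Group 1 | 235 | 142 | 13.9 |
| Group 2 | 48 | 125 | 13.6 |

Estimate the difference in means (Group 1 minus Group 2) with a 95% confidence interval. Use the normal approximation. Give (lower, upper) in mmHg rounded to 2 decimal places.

SE₁ = s₁/√n₁ = 13.9/√235 = 0.9067; SE₂ = 13.6/√48 = 1.9630.
Independent samples, unequal variances: SE_diff = √(SE₁² + SE₂²) = √(0.82210489 + 3.853369) = 2.1623.
z* = 1.960, so margin of error = 1.960 × 2.1623 = 4.2381.
Difference in means = 142 − 125 = 17.0000.
17.0000 ± 4.2381 → (12.76, 21.24).

(12.76, 21.24)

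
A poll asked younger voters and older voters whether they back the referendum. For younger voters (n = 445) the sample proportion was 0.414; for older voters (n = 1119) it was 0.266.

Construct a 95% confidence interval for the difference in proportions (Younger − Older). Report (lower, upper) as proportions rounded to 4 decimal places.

SE₁ = √(p̂₁(1−p̂₁)/n₁) = √(0.4140·0.5860/445) = 0.02335; SE₂ = √(0.2660·0.7340/1119) = 0.01321.
Independent samples: SE of the difference = √(SE₁² + SE₂²) = √(0.0005452225 + 0.0001745041) = 0.02683.
z* for 95% confidence is 1.960, so the margin of error is 1.960 × 0.02683 = 0.05259.
Point estimate p̂₁ − p̂₂ = 0.4140 − 0.2660 = 0.1480.
0.1480 ± 0.05259 → (0.0954, 0.2006).

(0.0954, 0.2006)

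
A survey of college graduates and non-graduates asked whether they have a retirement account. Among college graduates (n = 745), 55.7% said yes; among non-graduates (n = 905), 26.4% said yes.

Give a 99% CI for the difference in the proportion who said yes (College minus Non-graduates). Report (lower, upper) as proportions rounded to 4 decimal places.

The two standard errors are √(0.5570×0.4430/745) = 0.01820 and √(0.2640×0.7360/905) = 0.01465.
Because the samples are independent, SE_diff = √(0.01820² + 0.01465²) = 0.02336.
Using z* = 2.576 for 99%, ME = 2.576 × 0.02336 = 0.06018.
p̂₁ − p̂₂ = 0.2930; interval 0.2930 ± 0.06018 gives (0.2328, 0.3532).

(0.2328, 0.3532)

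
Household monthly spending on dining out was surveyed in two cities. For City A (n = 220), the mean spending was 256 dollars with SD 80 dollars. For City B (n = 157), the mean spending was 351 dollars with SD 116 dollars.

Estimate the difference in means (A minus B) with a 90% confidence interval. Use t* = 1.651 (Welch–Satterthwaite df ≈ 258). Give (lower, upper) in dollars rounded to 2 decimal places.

(-112.69, -77.31)

Standard errors of each mean: 80/√220 = 5.3936 and 116/√157 = 9.2578.
SE(x̄₁ − x̄₂) = √(5.3936² + 9.2578²) = 10.7144 for independent samples with unequal variances.
With t* = 1.651, the margin is 1.651 × 10.7144 = 17.6895.
x̄₁ − x̄₂ = 256 − 351 = -95.0000; the interval is -95.0000 ± 17.6895 = (-112.69, -77.31).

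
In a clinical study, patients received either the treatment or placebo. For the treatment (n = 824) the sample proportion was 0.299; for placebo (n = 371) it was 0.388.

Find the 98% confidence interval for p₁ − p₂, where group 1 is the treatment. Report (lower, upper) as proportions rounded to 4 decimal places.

(-0.1586, -0.0194)

The two standard errors are √(0.2990×0.7010/824) = 0.01595 and √(0.3880×0.6120/371) = 0.02530.
Because the samples are independent, SE_diff = √(0.01595² + 0.02530²) = 0.02991.
Using z* = 2.326 for 98%, ME = 2.326 × 0.02991 = 0.06957.
p̂₁ − p̂₂ = -0.0890; interval -0.0890 ± 0.06957 gives (-0.1586, -0.0194).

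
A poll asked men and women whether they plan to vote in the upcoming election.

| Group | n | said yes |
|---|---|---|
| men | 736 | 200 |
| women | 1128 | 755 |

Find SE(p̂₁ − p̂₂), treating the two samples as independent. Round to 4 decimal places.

0.0216

Sample proportions: 200/736 = 0.2717, 755/1128 = 0.6693.
Each SE is √(p̂(1−p̂)/n): √(0.2717·0.7283/736) = 0.01640 and √(0.6693·0.3307/1128) = 0.01401.
SE(p̂₁ − p̂₂) = √(SE₁² + SE₂²) = √(0.00026896 + 0.0001962801) = 0.02157, since the two samples are independent.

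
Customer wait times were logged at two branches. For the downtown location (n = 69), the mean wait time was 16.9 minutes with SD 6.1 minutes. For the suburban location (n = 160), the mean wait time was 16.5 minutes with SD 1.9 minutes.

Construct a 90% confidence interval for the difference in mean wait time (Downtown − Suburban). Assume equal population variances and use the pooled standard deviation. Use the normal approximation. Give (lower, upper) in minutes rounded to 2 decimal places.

Pooled variance s_p² = [68·6.1² + 159·1.9²] / (69+160−2) = 13.6752, so s_p = 3.6980.
SE_diff = s_p·√(1/n₁ + 1/n₂) = 3.6980·√(1/69 + 1/160) = 0.5326.
z* = 1.645; margin = 1.645 × 0.5326 = 0.8761.
Difference = 16.9 − 16.5 = 0.4000.
0.4000 ± 0.8761 → (-0.48, 1.28).

(-0.48, 1.28)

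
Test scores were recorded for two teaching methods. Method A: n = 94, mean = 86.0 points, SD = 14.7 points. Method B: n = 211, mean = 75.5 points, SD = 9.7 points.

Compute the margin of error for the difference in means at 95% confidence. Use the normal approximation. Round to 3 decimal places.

3.247

Per-group SEs: s₁/√n₁ = 14.7/√94 = 1.5162, s₂/√n₂ = 9.7/√211 = 0.6678.
Unpooled SE of the difference: √(2.29886244 + 0.44595684) = 1.6567.
Margin of error = z* · SE = 1.960 × 1.6567 = 3.2471.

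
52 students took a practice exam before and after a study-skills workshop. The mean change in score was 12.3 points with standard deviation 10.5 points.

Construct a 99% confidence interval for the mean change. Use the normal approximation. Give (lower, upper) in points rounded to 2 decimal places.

Paired design: SE = s_d/√n = 10.5/√52 = 1.4561.
z* = 2.576; margin of error = 2.576 × 1.4561 = 3.7509.
12.3 ± 3.7509 → (8.55, 16.05).

(8.55, 16.05)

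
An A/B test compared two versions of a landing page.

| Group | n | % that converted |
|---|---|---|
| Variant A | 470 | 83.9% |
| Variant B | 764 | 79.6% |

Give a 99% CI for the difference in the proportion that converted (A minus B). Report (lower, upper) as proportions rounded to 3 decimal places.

(-0.015, 0.101)

Each SE is √(p̂(1−p̂)/n): √(0.8390·0.1610/470) = 0.01695 and √(0.7960·0.2040/764) = 0.01458.
SE(p̂₁ − p̂₂) = √(SE₁² + SE₂²) = √(0.0002873025 + 0.0002125764) = 0.02236, since the two samples are independent.
At 99% confidence z* = 2.576; margin = 2.576 × 0.02236 = 0.05760.
The difference is 0.8390 − 0.7960 = 0.0430, so the interval is 0.0430 ± 0.05760 = (-0.015, 0.101).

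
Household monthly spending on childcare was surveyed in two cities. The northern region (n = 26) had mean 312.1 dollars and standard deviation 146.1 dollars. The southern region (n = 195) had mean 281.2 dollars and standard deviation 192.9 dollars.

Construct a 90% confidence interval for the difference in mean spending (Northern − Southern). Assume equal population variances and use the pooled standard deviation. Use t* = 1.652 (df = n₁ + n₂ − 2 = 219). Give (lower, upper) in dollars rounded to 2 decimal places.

(-33.99, 95.79)

s_p = √[((n₁−1)s₁² + (n₂−1)s₂²)/(n₁+n₂−2)] = √[(25·146.1² + 194·192.9²)/219] = 188.1471.
SE = 188.1471·√(1/26 + 1/195) = 39.2816.
With t* = 1.652, margin = 1.652 × 39.2816 = 64.8932.
x̄₁ − x̄₂ = 312.1 − 281.2 = 30.9000; interval 30.9000 ± 64.8932 = (-33.99, 95.79).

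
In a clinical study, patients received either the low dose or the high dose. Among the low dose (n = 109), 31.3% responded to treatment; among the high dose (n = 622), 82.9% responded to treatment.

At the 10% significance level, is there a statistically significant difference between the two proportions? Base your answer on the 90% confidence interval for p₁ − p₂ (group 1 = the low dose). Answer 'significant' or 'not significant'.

significant

The two standard errors are √(0.3130×0.6870/109) = 0.04442 and √(0.8290×0.1710/622) = 0.01510.
Because the samples are independent, SE_diff = √(0.04442² + 0.01510²) = 0.04692.
Using z* = 1.645 for 90%, ME = 1.645 × 0.04692 = 0.07718.
p̂₁ − p̂₂ = -0.5160; interval -0.5160 ± 0.07718 gives (-0.59318, -0.43882).
The interval (-0.59318, -0.43882) does not contain 0, so the difference is significant.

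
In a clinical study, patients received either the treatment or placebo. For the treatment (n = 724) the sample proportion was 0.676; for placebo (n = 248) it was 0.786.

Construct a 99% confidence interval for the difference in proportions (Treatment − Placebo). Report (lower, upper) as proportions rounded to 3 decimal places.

Each SE is √(p̂(1−p̂)/n): √(0.6760·0.3240/724) = 0.01739 and √(0.7860·0.2140/248) = 0.02604.
SE(p̂₁ − p̂₂) = √(SE₁² + SE₂²) = √(0.0003024121 + 0.0006780816) = 0.03131, since the two samples are independent.
At 99% confidence z* = 2.576; margin = 2.576 × 0.03131 = 0.08065.
The difference is 0.6760 − 0.7860 = -0.1100, so the interval is -0.1100 ± 0.08065 = (-0.191, -0.029).

(-0.191, -0.029)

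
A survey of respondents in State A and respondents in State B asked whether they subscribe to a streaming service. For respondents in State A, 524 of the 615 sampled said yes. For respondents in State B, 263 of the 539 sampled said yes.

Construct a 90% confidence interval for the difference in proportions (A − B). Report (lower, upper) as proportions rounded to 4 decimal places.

p̂₁ = 524/615 = 0.8520 and p̂₂ = 263/539 = 0.4879.
SE₁ = √(p̂₁(1−p̂₁)/n₁) = √(0.8520·0.1480/615) = 0.01432; SE₂ = √(0.4879·0.5121/539) = 0.02153.
Independent samples: SE of the difference = √(SE₁² + SE₂²) = √(0.0002050624 + 0.0004635409) = 0.02586.
z* for 90% confidence is 1.645, so the margin of error is 1.645 × 0.02586 = 0.04254.
Point estimate p̂₁ − p̂₂ = 0.8520 − 0.4879 = 0.3641.
0.3641 ± 0.04254 → (0.3216, 0.4066).

(0.3216, 0.4066)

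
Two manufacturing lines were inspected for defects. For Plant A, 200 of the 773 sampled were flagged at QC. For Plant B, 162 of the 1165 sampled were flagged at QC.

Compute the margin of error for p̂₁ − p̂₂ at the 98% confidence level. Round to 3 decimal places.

0.044

First, p̂₁ = 200/773 = 0.2587; p̂₂ = 162/1165 = 0.1391.
The two standard errors are √(0.2587×0.7413/773) = 0.01575 and √(0.1391×0.8609/1165) = 0.01014.
Because the samples are independent, SE_diff = √(0.01575² + 0.01014²) = 0.01873.
Using z* = 2.326 for 98%, ME = 2.326 × 0.01873 = 0.04357.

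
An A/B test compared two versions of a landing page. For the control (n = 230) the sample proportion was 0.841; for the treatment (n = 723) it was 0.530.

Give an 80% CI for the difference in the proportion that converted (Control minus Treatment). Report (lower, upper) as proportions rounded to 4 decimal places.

(0.2720, 0.3500)

Each SE is √(p̂(1−p̂)/n): √(0.8410·0.1590/230) = 0.02411 and √(0.5300·0.4700/723) = 0.01856.
SE(p̂₁ − p̂₂) = √(SE₁² + SE₂²) = √(0.0005812921 + 0.0003444736) = 0.03043, since the two samples are independent.
At 80% confidence z* = 1.282; margin = 1.282 × 0.03043 = 0.03901.
The difference is 0.8410 − 0.5300 = 0.3110, so the interval is 0.3110 ± 0.03901 = (0.2720, 0.3500).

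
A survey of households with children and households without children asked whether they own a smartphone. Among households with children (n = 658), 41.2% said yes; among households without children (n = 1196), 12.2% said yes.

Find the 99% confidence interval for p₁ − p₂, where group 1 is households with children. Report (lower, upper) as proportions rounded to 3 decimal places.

The two standard errors are √(0.4120×0.5880/658) = 0.01919 and √(0.1220×0.8780/1196) = 0.00946.
Because the samples are independent, SE_diff = √(0.01919² + 0.00946²) = 0.02140.
Using z* = 2.576 for 99%, ME = 2.576 × 0.02140 = 0.05513.
p̂₁ − p̂₂ = 0.2900; interval 0.2900 ± 0.05513 gives (0.235, 0.345).

(0.235, 0.345)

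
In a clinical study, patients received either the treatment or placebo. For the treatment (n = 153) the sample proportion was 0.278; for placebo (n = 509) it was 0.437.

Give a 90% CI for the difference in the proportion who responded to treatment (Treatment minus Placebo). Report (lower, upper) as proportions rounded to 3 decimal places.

SE₁ = √(p̂₁(1−p̂₁)/n₁) = √(0.2780·0.7220/153) = 0.03622; SE₂ = √(0.4370·0.5630/509) = 0.02199.
Independent samples: SE of the difference = √(SE₁² + SE₂²) = √(0.0013118884 + 0.0004835601) = 0.04237.
z* for 90% confidence is 1.645, so the margin of error is 1.645 × 0.04237 = 0.06970.
Point estimate p̂₁ − p̂₂ = 0.2780 − 0.4370 = -0.1590.
-0.1590 ± 0.06970 → (-0.229, -0.089).

(-0.229, -0.089)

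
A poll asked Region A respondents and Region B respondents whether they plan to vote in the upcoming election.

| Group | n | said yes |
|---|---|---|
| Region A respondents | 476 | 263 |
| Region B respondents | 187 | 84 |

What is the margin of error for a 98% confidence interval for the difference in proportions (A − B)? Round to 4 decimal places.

0.0998

First, p̂₁ = 263/476 = 0.5525; p̂₂ = 84/187 = 0.4492.
The two standard errors are √(0.5525×0.4475/476) = 0.02279 and √(0.4492×0.5508/187) = 0.03637.
Because the samples are independent, SE_diff = √(0.02279² + 0.03637²) = 0.04292.
Using z* = 2.326 for 98%, ME = 2.326 × 0.04292 = 0.09983.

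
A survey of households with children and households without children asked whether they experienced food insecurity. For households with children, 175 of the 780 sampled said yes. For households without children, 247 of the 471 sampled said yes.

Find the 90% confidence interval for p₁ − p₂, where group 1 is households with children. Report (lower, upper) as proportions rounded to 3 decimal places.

p̂₁ = 175/780 = 0.2244 and p̂₂ = 247/471 = 0.5244.
SE₁ = √(p̂₁(1−p̂₁)/n₁) = √(0.2244·0.7756/780) = 0.01494; SE₂ = √(0.5244·0.4756/471) = 0.02301.
Independent samples: SE of the difference = √(SE₁² + SE₂²) = √(0.0002232036 + 0.0005294601) = 0.02743.
z* for 90% confidence is 1.645, so the margin of error is 1.645 × 0.02743 = 0.04512.
Point estimate p̂₁ − p̂₂ = 0.2244 − 0.5244 = -0.3000.
-0.3000 ± 0.04512 → (-0.345, -0.255).

(-0.345, -0.255)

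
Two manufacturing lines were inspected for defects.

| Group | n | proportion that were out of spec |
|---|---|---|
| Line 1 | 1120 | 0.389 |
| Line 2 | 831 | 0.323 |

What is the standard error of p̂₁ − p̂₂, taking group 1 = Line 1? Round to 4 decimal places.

Each SE is √(p̂(1−p̂)/n): √(0.3890·0.6110/1120) = 0.01457 and √(0.3230·0.6770/831) = 0.01622.
SE(p̂₁ − p̂₂) = √(SE₁² + SE₂²) = √(0.0002122849 + 0.0002630884) = 0.02180, since the two samples are independent.

0.0218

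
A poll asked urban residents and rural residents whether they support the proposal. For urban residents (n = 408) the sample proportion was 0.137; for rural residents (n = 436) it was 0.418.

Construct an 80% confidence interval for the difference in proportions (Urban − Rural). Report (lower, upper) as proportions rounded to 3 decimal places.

(-0.318, -0.244)

SE₁ = √(p̂₁(1−p̂₁)/n₁) = √(0.1370·0.8630/408) = 0.01702; SE₂ = √(0.4180·0.5820/436) = 0.02362.
Independent samples: SE of the difference = √(SE₁² + SE₂²) = √(0.0002896804 + 0.0005579044) = 0.02911.
z* for 80% confidence is 1.282, so the margin of error is 1.282 × 0.02911 = 0.03732.
Point estimate p̂₁ − p̂₂ = 0.1370 − 0.4180 = -0.2810.
-0.2810 ± 0.03732 → (-0.318, -0.244).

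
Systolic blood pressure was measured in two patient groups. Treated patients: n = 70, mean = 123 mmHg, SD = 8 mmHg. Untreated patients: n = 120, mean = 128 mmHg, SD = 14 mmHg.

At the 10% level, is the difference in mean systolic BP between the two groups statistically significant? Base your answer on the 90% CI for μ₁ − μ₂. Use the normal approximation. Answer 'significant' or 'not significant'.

Standard errors of each mean: 8/√70 = 0.9562 and 14/√120 = 1.2780.
SE(x̄₁ − x̄₂) = √(0.9562² + 1.2780²) = 1.5961 for independent samples with unequal variances.
With z* = 1.645, the margin is 1.645 × 1.5961 = 2.6256.
x̄₁ − x̄₂ = 123 − 128 = -5.0000; the interval is -5.0000 ± 2.6256 = (-7.6256, -2.3744).
The interval (-7.6256, -2.3744) does not contain 0, so the difference is significant.

significant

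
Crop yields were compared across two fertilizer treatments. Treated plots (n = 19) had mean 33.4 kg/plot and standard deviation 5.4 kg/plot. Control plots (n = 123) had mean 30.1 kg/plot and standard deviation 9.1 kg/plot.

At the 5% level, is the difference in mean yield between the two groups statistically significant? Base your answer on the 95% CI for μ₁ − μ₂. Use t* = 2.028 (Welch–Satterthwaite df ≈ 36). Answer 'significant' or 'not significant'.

SE₁ = s₁/√n₁ = 5.4/√19 = 1.2388; SE₂ = 9.1/√123 = 0.8205.
Independent samples, unequal variances: SE_diff = √(SE₁² + SE₂²) = √(1.53462544 + 0.67322025) = 1.4859.
t* = 2.028, so margin of error = 2.028 × 1.4859 = 3.0134.
Difference in means = 33.4 − 30.1 = 3.3000.
3.3000 ± 3.0134 → (0.2866, 6.3134).
The interval (0.2866, 6.3134) does not contain 0, so the difference is significant.

significant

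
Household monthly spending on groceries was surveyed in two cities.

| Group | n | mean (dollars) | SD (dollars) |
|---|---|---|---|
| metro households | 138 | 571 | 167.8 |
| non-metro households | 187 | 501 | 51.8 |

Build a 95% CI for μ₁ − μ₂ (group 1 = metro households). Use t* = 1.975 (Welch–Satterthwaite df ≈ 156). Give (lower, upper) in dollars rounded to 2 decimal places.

Standard errors of each mean: 167.8/√138 = 14.2841 and 51.8/√187 = 3.7880.
SE(x̄₁ − x̄₂) = √(14.2841² + 3.7880²) = 14.7778 for independent samples with unequal variances.
With t* = 1.975, the margin is 1.975 × 14.7778 = 29.1862.
x̄₁ − x̄₂ = 571 − 501 = 70.0000; the interval is 70.0000 ± 29.1862 = (40.81, 99.19).

(40.81, 99.19)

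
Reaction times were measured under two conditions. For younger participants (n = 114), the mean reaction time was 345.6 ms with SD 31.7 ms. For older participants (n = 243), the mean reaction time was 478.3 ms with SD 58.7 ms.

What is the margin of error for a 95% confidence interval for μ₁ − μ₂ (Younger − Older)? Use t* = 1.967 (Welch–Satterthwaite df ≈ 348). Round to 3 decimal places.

9.432

Per-group SEs: s₁/√n₁ = 31.7/√114 = 2.9690, s₂/√n₂ = 58.7/√243 = 3.7656.
Unpooled SE of the difference: √(8.814961 + 14.17974336) = 4.7953.
Margin of error = t* · SE = 1.967 × 4.7953 = 9.4324.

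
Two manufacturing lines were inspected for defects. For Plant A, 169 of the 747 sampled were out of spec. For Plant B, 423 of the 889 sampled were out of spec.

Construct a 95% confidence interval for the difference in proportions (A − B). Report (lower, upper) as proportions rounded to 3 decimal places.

(-0.294, -0.205)

First, p̂₁ = 169/747 = 0.2262; p̂₂ = 423/889 = 0.4758.
The two standard errors are √(0.2262×0.7738/747) = 0.01531 and √(0.4758×0.5242/889) = 0.01675.
Because the samples are independent, SE_diff = √(0.01531² + 0.01675²) = 0.02269.
Using z* = 1.960 for 95%, ME = 1.960 × 0.02269 = 0.04447.
p̂₁ − p̂₂ = -0.2496; interval -0.2496 ± 0.04447 gives (-0.294, -0.205).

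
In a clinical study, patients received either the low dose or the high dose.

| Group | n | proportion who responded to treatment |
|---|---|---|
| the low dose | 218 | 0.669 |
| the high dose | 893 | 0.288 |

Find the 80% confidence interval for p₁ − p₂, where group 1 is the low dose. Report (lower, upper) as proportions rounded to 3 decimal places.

(0.336, 0.426)

SE₁ = √(p̂₁(1−p̂₁)/n₁) = √(0.6690·0.3310/218) = 0.03187; SE₂ = √(0.2880·0.7120/893) = 0.01515.
Independent samples: SE of the difference = √(SE₁² + SE₂²) = √(0.0010156969 + 0.0002295225) = 0.03529.
z* for 80% confidence is 1.282, so the margin of error is 1.282 × 0.03529 = 0.04524.
Point estimate p̂₁ − p̂₂ = 0.6690 − 0.2880 = 0.3810.
0.3810 ± 0.04524 → (0.336, 0.426).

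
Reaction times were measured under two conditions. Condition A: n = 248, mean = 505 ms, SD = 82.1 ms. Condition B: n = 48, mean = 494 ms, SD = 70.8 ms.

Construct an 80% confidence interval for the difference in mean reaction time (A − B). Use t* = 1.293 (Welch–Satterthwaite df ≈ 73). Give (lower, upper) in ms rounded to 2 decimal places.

(-3.83, 25.83)

SE₁ = s₁/√n₁ = 82.1/√248 = 5.2134; SE₂ = 70.8/√48 = 10.2191.
Independent samples, unequal variances: SE_diff = √(SE₁² + SE₂²) = √(27.17953956 + 104.43000481) = 11.4721.
t* = 1.293, so margin of error = 1.293 × 11.4721 = 14.8334.
Difference in means = 505 − 494 = 11.0000.
11.0000 ± 14.8334 → (-3.83, 25.83).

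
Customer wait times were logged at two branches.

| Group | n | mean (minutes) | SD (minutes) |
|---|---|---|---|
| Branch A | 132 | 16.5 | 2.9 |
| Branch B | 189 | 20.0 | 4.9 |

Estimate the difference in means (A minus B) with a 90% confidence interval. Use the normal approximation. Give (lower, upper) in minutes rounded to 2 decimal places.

Standard errors of each mean: 2.9/√132 = 0.2524 and 4.9/√189 = 0.3564.
SE(x̄₁ − x̄₂) = √(0.2524² + 0.3564²) = 0.4367 for independent samples with unequal variances.
With z* = 1.645, the margin is 1.645 × 0.4367 = 0.7184.
x̄₁ − x̄₂ = 16.5 − 20.0 = -3.5000; the interval is -3.5000 ± 0.7184 = (-4.22, -2.78).

(-4.22, -2.78)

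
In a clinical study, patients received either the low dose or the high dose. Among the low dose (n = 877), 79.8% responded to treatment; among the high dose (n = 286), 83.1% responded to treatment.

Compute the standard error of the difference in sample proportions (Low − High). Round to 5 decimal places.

0.02598

SE₁ = √(p̂₁(1−p̂₁)/n₁) = √(0.7980·0.2020/877) = 0.01356; SE₂ = √(0.8310·0.1690/286) = 0.02216.
Independent samples: SE of the difference = √(SE₁² + SE₂²) = √(0.0001838736 + 0.0004910656) = 0.02598.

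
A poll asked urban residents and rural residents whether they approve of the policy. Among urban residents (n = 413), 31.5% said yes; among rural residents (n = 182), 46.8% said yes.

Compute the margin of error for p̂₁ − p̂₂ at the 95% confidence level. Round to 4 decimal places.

0.0852

Each SE is √(p̂(1−p̂)/n): √(0.3150·0.6850/413) = 0.02286 and √(0.4680·0.5320/182) = 0.03699.
SE(p̂₁ − p̂₂) = √(SE₁² + SE₂²) = √(0.0005225796 + 0.0013682601) = 0.04348, since the two samples are independent.
At 95% confidence z* = 1.960; margin = 1.960 × 0.04348 = 0.08522.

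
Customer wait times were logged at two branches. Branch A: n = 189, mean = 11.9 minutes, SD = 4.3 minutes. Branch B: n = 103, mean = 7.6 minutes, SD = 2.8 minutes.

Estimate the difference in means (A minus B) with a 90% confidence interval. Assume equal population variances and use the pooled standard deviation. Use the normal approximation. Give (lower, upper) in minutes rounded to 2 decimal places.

(3.53, 5.07)

s_p = √[((n₁−1)s₁² + (n₂−1)s₂²)/(n₁+n₂−2)] = √[(188·4.3² + 102·2.8²)/290] = 3.8398.
SE = 3.8398·√(1/189 + 1/103) = 0.4703.
With z* = 1.645, margin = 1.645 × 0.4703 = 0.7736.
x̄₁ − x̄₂ = 11.9 − 7.6 = 4.3000; interval 4.3000 ± 0.7736 = (3.53, 5.07).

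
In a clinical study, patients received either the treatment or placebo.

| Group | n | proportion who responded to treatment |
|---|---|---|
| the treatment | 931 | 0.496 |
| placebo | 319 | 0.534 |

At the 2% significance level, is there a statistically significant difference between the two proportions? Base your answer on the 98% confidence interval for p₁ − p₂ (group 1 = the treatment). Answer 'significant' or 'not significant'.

Each SE is √(p̂(1−p̂)/n): √(0.4960·0.5040/931) = 0.01639 and √(0.5340·0.4660/319) = 0.02793.
SE(p̂₁ − p̂₂) = √(SE₁² + SE₂²) = √(0.0002686321 + 0.0007800849) = 0.03238, since the two samples are independent.
At 98% confidence z* = 2.326; margin = 2.326 × 0.03238 = 0.07532.
The difference is 0.4960 − 0.5340 = -0.0380, so the interval is -0.0380 ± 0.07532 = (-0.11332, 0.03732).
The interval (-0.11332, 0.03732) contains 0, so the difference is not significant.

not significant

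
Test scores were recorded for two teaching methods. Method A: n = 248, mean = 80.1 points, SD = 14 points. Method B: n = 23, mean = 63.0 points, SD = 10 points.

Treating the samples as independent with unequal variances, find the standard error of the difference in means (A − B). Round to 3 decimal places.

SE₁ = s₁/√n₁ = 14/√248 = 0.8890; SE₂ = 10/√23 = 2.0851.
Independent samples, unequal variances: SE_diff = √(SE₁² + SE₂²) = √(0.790321 + 4.34764201) = 2.2667.

2.267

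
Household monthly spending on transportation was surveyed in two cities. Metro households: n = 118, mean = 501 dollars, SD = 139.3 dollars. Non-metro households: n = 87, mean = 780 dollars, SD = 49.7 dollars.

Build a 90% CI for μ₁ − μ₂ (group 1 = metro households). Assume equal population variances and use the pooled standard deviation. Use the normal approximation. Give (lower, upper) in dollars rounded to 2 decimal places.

Pooled variance s_p² = [117·139.3² + 86·49.7²] / (118+87−2) = 12230.3107, so s_p = 110.5907.
SE_diff = s_p·√(1/n₁ + 1/n₂) = 110.5907·√(1/118 + 1/87) = 15.6277.
z* = 1.645; margin = 1.645 × 15.6277 = 25.7076.
Difference = 501 − 780 = -279.0000.
-279.0000 ± 25.7076 → (-304.71, -253.29).

(-304.71, -253.29)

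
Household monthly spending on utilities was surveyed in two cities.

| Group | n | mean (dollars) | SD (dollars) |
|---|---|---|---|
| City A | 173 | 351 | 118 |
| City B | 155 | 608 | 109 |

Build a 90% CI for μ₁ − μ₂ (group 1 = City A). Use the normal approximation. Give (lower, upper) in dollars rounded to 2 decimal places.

Standard errors of each mean: 118/√173 = 8.9714 and 109/√155 = 8.7551.
SE(x̄₁ − x̄₂) = √(8.9714² + 8.7551²) = 12.5355 for independent samples with unequal variances.
With z* = 1.645, the margin is 1.645 × 12.5355 = 20.6209.
x̄₁ − x̄₂ = 351 − 608 = -257.0000; the interval is -257.0000 ± 20.6209 = (-277.62, -236.38).

(-277.62, -236.38)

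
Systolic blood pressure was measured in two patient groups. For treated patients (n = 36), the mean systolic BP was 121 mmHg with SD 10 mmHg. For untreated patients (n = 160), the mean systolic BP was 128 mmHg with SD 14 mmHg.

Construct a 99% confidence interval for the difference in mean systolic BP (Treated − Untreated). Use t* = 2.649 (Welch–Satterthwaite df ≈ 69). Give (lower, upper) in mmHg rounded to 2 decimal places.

Standard errors of each mean: 10/√36 = 1.6667 and 14/√160 = 1.1068.
SE(x̄₁ − x̄₂) = √(1.6667² + 1.1068²) = 2.0007 for independent samples with unequal variances.
With t* = 2.649, the margin is 2.649 × 2.0007 = 5.2999.
x̄₁ − x̄₂ = 121 − 128 = -7.0000; the interval is -7.0000 ± 5.2999 = (-12.30, -1.70).

(-12.30, -1.70)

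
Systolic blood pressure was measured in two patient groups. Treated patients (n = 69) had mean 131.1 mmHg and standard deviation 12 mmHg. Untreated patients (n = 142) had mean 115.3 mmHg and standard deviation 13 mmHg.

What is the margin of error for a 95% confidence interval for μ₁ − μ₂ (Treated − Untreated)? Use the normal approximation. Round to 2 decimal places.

Standard errors of each mean: 12/√69 = 1.4446 and 13/√142 = 1.0909.
SE(x̄₁ − x̄₂) = √(1.4446² + 1.0909²) = 1.8102 for independent samples with unequal variances.
With z* = 1.960, the margin is 1.960 × 1.8102 = 3.5480.

3.55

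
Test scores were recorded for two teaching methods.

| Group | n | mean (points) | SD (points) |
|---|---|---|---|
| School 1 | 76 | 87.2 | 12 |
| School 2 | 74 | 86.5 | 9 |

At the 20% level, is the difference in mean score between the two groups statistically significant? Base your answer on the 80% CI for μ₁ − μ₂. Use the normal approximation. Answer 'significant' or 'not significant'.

not significant

Per-group SEs: s₁/√n₁ = 12/√76 = 1.3765, s₂/√n₂ = 9/√74 = 1.0462.
Unpooled SE of the difference: √(1.89475225 + 1.09453444) = 1.7290.
Margin of error = z* · SE = 1.282 × 1.7290 = 2.2166.
x̄₁ − x̄₂ = 87.2 − 86.5 = 0.7000.
CI: 0.7000 ± 2.2166 = (-1.5166, 2.9166).
The interval (-1.5166, 2.9166) contains 0, so the difference is not significant.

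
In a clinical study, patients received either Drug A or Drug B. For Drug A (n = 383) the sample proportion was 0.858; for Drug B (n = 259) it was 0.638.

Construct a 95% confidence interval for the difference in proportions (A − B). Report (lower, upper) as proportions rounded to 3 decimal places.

SE₁ = √(p̂₁(1−p̂₁)/n₁) = √(0.8580·0.1420/383) = 0.01784; SE₂ = √(0.6380·0.3620/259) = 0.02986.
Independent samples: SE of the difference = √(SE₁² + SE₂²) = √(0.0003182656 + 0.0008916196) = 0.03478.
z* for 95% confidence is 1.960, so the margin of error is 1.960 × 0.03478 = 0.06817.
Point estimate p̂₁ − p̂₂ = 0.8580 − 0.6380 = 0.2200.
0.2200 ± 0.06817 → (0.152, 0.288).

(0.152, 0.288)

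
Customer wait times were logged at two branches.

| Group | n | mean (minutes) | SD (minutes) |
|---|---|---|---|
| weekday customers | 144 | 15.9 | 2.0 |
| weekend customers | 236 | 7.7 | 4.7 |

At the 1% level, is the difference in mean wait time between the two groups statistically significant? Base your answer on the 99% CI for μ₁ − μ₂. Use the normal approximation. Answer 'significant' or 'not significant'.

significant

Per-group SEs: s₁/√n₁ = 2.0/√144 = 0.1667, s₂/√n₂ = 4.7/√236 = 0.3059.
Unpooled SE of the difference: √(0.02778889 + 0.09357481) = 0.3484.
Margin of error = z* · SE = 2.576 × 0.3484 = 0.8975.
x̄₁ − x̄₂ = 15.9 − 7.7 = 8.2000.
CI: 8.2000 ± 0.8975 = (7.3025, 9.0975).
The interval (7.3025, 9.0975) does not contain 0, so the difference is significant.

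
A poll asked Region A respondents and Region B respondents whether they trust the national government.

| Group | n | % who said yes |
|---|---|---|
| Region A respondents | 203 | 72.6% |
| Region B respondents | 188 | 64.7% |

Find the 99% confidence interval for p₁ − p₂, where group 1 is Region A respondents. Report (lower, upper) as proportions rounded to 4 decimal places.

Each SE is √(p̂(1−p̂)/n): √(0.7260·0.2740/203) = 0.03130 and √(0.6470·0.3530/188) = 0.03485.
SE(p̂₁ − p̂₂) = √(SE₁² + SE₂²) = √(0.00097969 + 0.0012145225) = 0.04684, since the two samples are independent.
At 99% confidence z* = 2.576; margin = 2.576 × 0.04684 = 0.12066.
The difference is 0.7260 − 0.6470 = 0.0790, so the interval is 0.0790 ± 0.12066 = (-0.0417, 0.1997).

(-0.0417, 0.1997)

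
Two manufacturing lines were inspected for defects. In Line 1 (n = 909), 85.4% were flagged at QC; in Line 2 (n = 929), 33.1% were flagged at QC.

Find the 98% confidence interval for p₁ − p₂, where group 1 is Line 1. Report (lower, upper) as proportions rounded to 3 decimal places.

Each SE is √(p̂(1−p̂)/n): √(0.8540·0.1460/909) = 0.01171 and √(0.3310·0.6690/929) = 0.01544.
SE(p̂₁ − p̂₂) = √(SE₁² + SE₂²) = √(0.0001371241 + 0.0002383936) = 0.01938, since the two samples are independent.
At 98% confidence z* = 2.326; margin = 2.326 × 0.01938 = 0.04508.
The difference is 0.8540 − 0.3310 = 0.5230, so the interval is 0.5230 ± 0.04508 = (0.478, 0.568).

(0.478, 0.568)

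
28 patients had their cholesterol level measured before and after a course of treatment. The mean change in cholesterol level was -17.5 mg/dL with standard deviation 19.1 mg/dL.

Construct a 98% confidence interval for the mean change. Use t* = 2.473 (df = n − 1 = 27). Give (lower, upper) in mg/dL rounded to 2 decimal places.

Paired design: SE = s_d/√n = 19.1/√28 = 3.6096.
t* = 2.473; margin of error = 2.473 × 3.6096 = 8.9265.
-17.5 ± 8.9265 → (-26.43, -8.57).

(-26.43, -8.57)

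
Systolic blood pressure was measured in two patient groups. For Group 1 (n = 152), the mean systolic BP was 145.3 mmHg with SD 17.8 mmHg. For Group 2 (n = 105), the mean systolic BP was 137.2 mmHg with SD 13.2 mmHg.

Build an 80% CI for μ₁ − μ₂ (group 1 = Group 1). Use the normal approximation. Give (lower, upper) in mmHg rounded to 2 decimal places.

(5.62, 10.58)

Standard errors of each mean: 17.8/√152 = 1.4438 and 13.2/√105 = 1.2882.
SE(x̄₁ − x̄₂) = √(1.4438² + 1.2882²) = 1.9349 for independent samples with unequal variances.
With z* = 1.282, the margin is 1.282 × 1.9349 = 2.4805.
x̄₁ − x̄₂ = 145.3 − 137.2 = 8.1000; the interval is 8.1000 ± 2.4805 = (5.62, 10.58).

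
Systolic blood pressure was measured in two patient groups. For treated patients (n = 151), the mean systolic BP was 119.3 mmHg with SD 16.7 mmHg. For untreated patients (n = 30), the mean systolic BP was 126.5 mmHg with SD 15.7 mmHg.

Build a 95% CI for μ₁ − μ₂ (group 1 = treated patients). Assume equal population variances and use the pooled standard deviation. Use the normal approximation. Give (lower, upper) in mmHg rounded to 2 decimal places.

Pooled variance s_p² = [150·16.7² + 29·15.7²] / (151+30−2) = 273.6408, so s_p = 16.5421.
SE_diff = s_p·√(1/n₁ + 1/n₂) = 16.5421·√(1/151 + 1/30) = 3.3066.
z* = 1.960; margin = 1.960 × 3.3066 = 6.4809.
Difference = 119.3 − 126.5 = -7.2000.
-7.2000 ± 6.4809 → (-13.68, -0.72).

(-13.68, -0.72)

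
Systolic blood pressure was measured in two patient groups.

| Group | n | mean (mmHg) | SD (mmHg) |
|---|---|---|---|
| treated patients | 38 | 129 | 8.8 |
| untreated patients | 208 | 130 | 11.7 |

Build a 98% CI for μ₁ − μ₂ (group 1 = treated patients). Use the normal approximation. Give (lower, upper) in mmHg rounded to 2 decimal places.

(-4.82, 2.82)

Per-group SEs: s₁/√n₁ = 8.8/√38 = 1.4275, s₂/√n₂ = 11.7/√208 = 0.8112.
Unpooled SE of the difference: √(2.03775625 + 0.65804544) = 1.6419.
Margin of error = z* · SE = 2.326 × 1.6419 = 3.8191.
x̄₁ − x̄₂ = 129 − 130 = -1.0000.
CI: -1.0000 ± 3.8191 = (-4.82, 2.82).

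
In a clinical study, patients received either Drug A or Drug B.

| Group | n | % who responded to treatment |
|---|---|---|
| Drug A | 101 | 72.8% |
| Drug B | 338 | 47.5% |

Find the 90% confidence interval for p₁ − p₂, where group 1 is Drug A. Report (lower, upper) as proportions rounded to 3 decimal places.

SE₁ = √(p̂₁(1−p̂₁)/n₁) = √(0.7280·0.2720/101) = 0.04428; SE₂ = √(0.4750·0.5250/338) = 0.02716.
Independent samples: SE of the difference = √(SE₁² + SE₂²) = √(0.0019607184 + 0.0007376656) = 0.05195.
z* for 90% confidence is 1.645, so the margin of error is 1.645 × 0.05195 = 0.08546.
Point estimate p̂₁ − p̂₂ = 0.7280 − 0.4750 = 0.2530.
0.2530 ± 0.08546 → (0.168, 0.338).

(0.168, 0.338)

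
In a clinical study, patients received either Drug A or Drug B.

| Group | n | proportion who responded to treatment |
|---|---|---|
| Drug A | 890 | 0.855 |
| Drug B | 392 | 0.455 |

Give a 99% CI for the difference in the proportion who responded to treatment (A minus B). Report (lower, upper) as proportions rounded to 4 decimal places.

(0.3284, 0.4716)

SE₁ = √(p̂₁(1−p̂₁)/n₁) = √(0.8550·0.1450/890) = 0.01180; SE₂ = √(0.4550·0.5450/392) = 0.02515.
Independent samples: SE of the difference = √(SE₁² + SE₂²) = √(0.00013924 + 0.0006325225) = 0.02778.
z* for 99% confidence is 2.576, so the margin of error is 2.576 × 0.02778 = 0.07156.
Point estimate p̂₁ − p̂₂ = 0.8550 − 0.4550 = 0.4000.
0.4000 ± 0.07156 → (0.3284, 0.4716).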